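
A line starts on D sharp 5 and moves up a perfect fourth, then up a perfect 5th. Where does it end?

D sharp 6

A perfect fourth up from D#5 is G#5.
G#5 up a perfect fifth → D#6 (7 semitones).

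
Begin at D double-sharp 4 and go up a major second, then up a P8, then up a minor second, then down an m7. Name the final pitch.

G double-sharp 4

Up a major second from D##4: E##4 (2 semitones up).
A perfect octave up from E##4 is E##5.
Up a minor second from E##5: F##5 (1 semitone up).
Down a minor seventh from F##5: G##4 (10 semitones down).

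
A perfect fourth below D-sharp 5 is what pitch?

The fourth takes the letter from D down to A.
Moving 5 semitones down from D#5 (the size of a perfect fourth) reaches A#4.

A-sharp 4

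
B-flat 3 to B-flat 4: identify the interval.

perfect octave

B to B is the same letter name, plus an octave, so the interval is some kind of octave.
Counting semitones, Bb3→Bb4 is 12, which is the perfect octave.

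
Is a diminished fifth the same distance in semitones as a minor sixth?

A diminished fifth spans 6 semitones; a minor sixth spans 8 semitones. They differ by 2.

No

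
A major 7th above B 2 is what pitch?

A-sharp 3

Counting seven letter names up from B lands on A.
A major seventh spans 11 semitones, so from B2 the target pitch is A#3.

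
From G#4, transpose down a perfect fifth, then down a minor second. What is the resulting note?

B#3

Down a perfect fifth from G#4: C#4 (7 semitones down).
C#4 down a minor second → B#3 (1 semitone).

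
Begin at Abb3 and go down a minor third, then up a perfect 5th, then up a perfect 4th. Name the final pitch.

Abb3 down a minor third → Fb3 (3 semitones).
A perfect fifth up from Fb3 is Cb4.
Cb4 up a perfect fourth → Fb4 (5 semitones).

Fb4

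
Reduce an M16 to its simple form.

Take out 2 octaves (14 from the number): 16 − 14 = 2.
That makes a major sixteenth a compound major second — 2 octaves plus a major second.

M2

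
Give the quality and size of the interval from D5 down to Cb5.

A2

Descending from D5 to Cb5 is the same interval as ascending Cb5 to D5.
C to D spans two letter names (C-D) — that makes it a second of some quality.
A major second would be 2 semitones; Cb5 to D5 is 3, one semitone wider, so the interval is augmented.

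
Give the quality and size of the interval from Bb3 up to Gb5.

minor 13th

B to G spans six letter names (B-C-D-E-F-G), plus an octave, so the interval is some kind of thirteenth.
A major thirteenth would be 21 semitones, but Bb3 to Gb5 is 20 — one semitone narrower, making it a minor thirteenth.
(Equivalently, a compound minor sixth: a minor sixth plus an octave.)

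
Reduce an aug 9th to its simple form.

Each octave removed subtracts seven from the number: 9 − 7 = 2.
That makes an augmented ninth a compound augmented second — an octave plus an augmented second.

augmented second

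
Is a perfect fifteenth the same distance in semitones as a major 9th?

No

A perfect fifteenth spans 24 semitones; a major ninth spans 14 semitones. They differ by 10.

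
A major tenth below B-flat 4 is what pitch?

G-flat 3

Three letters down from B (plus an octave) reaches G.
A major tenth spans 16 semitones, so from Bb4 the target pitch is Gb3.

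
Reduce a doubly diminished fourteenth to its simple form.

doubly diminished seventh

Subtracting seven from the interval number removes an octave: 14 − 7 = 7.
That makes a doubly diminished fourteenth a compound doubly diminished seventh — an octave plus a doubly diminished seventh.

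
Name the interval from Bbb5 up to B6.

doubly augmented octave

B to B is the same letter name, plus an octave — that makes it an octave of some quality.
The perfect octave is 12 semitones; here we have 14, two semitones wider: doubly augmented.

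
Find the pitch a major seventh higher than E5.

D#6

Seven letter names up from E: D.
A major seventh spans 11 semitones, so from E5 the target pitch is D#6.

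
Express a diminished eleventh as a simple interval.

Each octave removed subtracts seven from the number: 11 − 7 = 4.
So a diminished eleventh is an octave plus a diminished fourth. The quality is unchanged.

d4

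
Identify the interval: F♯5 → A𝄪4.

d6

Descending from F#5 to A##4 is the same interval as ascending A##4 to F#5.
A to F spans six letter names (A-B-C-D-E-F) — that makes it a sixth of some quality.
The major sixth is 9 semitones; here we have 7, two semitones narrower: diminished.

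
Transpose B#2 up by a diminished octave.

B3

For an octave the letter name doesn't change: still B, an octave up.
Moving 11 semitones up from B#2 (the size of a diminished octave) reaches B3.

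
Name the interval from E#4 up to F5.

E to F spans two letter names (E-F), plus an octave: a ninth.
E#4 to F5 spans 12 semitones — two semitones narrower than the major ninth (14) — giving a diminished ninth.

d9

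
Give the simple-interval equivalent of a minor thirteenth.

Each octave removed subtracts seven from the number: 13 − 7 = 6.
That makes a minor thirteenth a compound minor sixth — an octave plus a minor sixth.

minor 6th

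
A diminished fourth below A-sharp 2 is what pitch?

E-double-sharp 2

Four letter names down from A: E.
A diminished fourth is 4 semitones; 4 semitones down from A#2 gives E##2.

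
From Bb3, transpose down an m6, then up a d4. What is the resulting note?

Down a minor sixth from Bb3: D3 (8 semitones down).
A diminished fourth up from D3 is Gb3.

Gb3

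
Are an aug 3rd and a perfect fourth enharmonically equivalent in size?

Both span 5 semitones: an augmented third and a perfect fourth are the same chromatic distance.

Yes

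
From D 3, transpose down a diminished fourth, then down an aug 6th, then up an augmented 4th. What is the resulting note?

F sharp 2

A diminished fourth down from D3 is A#2.
A#2 down an augmented sixth → C2 (10 semitones).
Up an augmented fourth from C2: F#2 (6 semitones up).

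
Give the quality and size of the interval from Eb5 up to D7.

major 14th

E to D spans seven letter names (E-F-G-A-B-C-D), plus an octave, so the interval is some kind of fourteenth.
The major fourteenth spans 23 semitones, and Eb5 to D7 is exactly 23 semitones — so this is a major fourteenth.
(Equivalently, a compound major seventh: a major seventh plus an octave.)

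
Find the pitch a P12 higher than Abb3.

Ebb5

Counting five letter names plus an octave up from A lands on E.
A perfect twelfth is 19 semitones; 19 semitones up from Abb3 gives Ebb5.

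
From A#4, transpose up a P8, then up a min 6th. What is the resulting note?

A#4 up a perfect octave → A#5 (12 semitones).
Up a minor sixth from A#5: F#6 (8 semitones up).

F#6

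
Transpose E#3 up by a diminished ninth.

The ninth's letter: E up two letter names plus an octave → F.
A diminished ninth is 12 semitones; 12 semitones up from E#3 gives F4.

F4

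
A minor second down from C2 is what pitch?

Counting two letter names down from C lands on B.
A minor second is 1 semitone; 1 semitone down from C2 gives B1.

B1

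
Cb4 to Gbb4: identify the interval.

C to G spans five letter names (C-D-E-F-G): a fifth.
The perfect fifth is 7 semitones; here we have 6, one semitone narrower: diminished.

diminished fifth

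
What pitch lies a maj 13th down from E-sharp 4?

G-sharp 2

Six letters down from E (plus an octave) reaches G.
A major thirteenth spans 21 semitones, so from E#4 the target pitch is G#2.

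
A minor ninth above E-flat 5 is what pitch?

Counting two letter names plus an octave up from E lands on F.
A minor ninth is 13 semitones; 13 semitones up from Eb5 gives Fb6.

F-flat 6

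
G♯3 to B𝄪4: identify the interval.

G to B spans three letter names (G-A-B), plus an octave — that makes it a tenth of some quality.
The major tenth is 16 semitones; here we have 17, one semitone wider: augmented.
(Equivalently, a compound augmented third: an augmented third plus an octave.)

augmented 10th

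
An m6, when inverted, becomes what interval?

major 3rd

Interval numbers invert to sum to nine: 6 + 3 = 9, so a sixth inverts to a third.
And minor becomes major under inversion, so we get a major third.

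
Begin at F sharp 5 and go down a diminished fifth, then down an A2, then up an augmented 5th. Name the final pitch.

E sharp 5

Down a diminished fifth from F#5: B#4 (6 semitones down).
An augmented second down from B#4 is A4.
An augmented fifth up from A4 is E#5.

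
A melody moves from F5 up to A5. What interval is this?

major third

F to A spans three letter names (F-G-A) — that makes it a third of some quality.
F5 to A5 is 4 semitones, matching the major third exactly, so the quality is major.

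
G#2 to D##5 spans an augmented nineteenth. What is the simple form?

Subtracting seven from the interval number removes an octave: 19 − 14 = 5.
So an augmented nineteenth is 2 octaves plus an augmented fifth. The quality is unchanged.

A5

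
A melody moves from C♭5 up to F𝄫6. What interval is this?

C to F spans four letter names (C-D-E-F), plus an octave, so the interval is some kind of eleventh.
Cb5 to Fbb6 spans 16 semitones — one semitone narrower than the perfect eleventh (17) — giving a diminished eleventh.
(Equivalently, a compound diminished fourth: a diminished fourth plus an octave.)

diminished 11th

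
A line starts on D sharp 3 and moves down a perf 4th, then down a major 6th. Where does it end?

C sharp 2

D#3 down a perfect fourth → A#2 (5 semitones).
A major sixth down from A#2 is C#2.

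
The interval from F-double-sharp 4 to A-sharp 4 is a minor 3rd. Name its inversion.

M6

The rule of nine gives the new number: 9 − 3 = 6, so a third becomes a sixth.
Quality inverts too: minor becomes major. That makes the inversion a major sixth.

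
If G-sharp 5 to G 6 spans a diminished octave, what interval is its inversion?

Inverted interval numbers add to nine, so an octave pairs with a unison (8 + 1 = 9).
Quality inverts too: diminished becomes augmented. That makes the inversion an augmented unison.

A1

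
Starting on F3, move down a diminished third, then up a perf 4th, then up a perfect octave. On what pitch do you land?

F3 down a diminished third → D#3 (2 semitones).
D#3 up a perfect fourth → G#3 (5 semitones).
G#3 up a perfect octave → G#4 (12 semitones).

G#4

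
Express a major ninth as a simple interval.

M2

Each octave removed subtracts seven from the number: 9 − 7 = 2.
That makes a major ninth a compound major second — an octave plus a major second.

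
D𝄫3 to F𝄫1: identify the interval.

major thirteenth

Descending from Dbb3 to Fbb1 is the same interval as ascending Fbb1 to Dbb3.
F to D spans six letter names (F-G-A-B-C-D), plus an octave, so the interval is some kind of thirteenth.
Counting semitones, Fbb1→Dbb3 is 21, which is the major thirteenth.
(Equivalently, a compound major sixth: a major sixth plus an octave.)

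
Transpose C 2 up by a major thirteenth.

A 3

The thirteenth's letter: C up six letter names plus an octave → A.
A major thirteenth spans 21 semitones, so from C2 the target pitch is A3.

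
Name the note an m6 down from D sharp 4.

Six letter names down from D: F.
A minor sixth is 8 semitones; 8 semitones down from D#4 gives F##3.

F double-sharp 3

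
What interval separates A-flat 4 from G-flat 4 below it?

major 2nd

Descending from Ab4 to Gb4 is the same interval as ascending Gb4 to Ab4.
G to A spans two letter names (G-A) — that makes it a second of some quality.
Counting semitones, Gb4→Ab4 is 2, which is the major second.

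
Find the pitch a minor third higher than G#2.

Counting three letter names up from G lands on B.
A minor third is 3 semitones; 3 semitones up from G#2 gives B2.

B2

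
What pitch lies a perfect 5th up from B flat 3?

F 4

The fifth takes the letter from B up to F.
A perfect fifth is 7 semitones; 7 semitones up from Bb3 gives F4.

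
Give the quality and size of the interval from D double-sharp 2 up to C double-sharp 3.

D to C spans seven letter names (D-E-F-G-A-B-C): a seventh.
A major seventh would be 11 semitones, but D##2 to C##3 is 10 — one semitone narrower, making it a minor seventh.

m7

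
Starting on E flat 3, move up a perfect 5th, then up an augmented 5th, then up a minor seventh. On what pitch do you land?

Eb3 up a perfect fifth → Bb3 (7 semitones).
An augmented fifth up from Bb3 is F#4.
A minor seventh up from F#4 is E5.

E 5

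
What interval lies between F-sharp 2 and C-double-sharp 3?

augmented fifth

F to C spans five letter names (F-G-A-B-C): a fifth.
A perfect fifth would be 7 semitones; F#2 to C##3 is 8, one semitone wider, so the interval is augmented.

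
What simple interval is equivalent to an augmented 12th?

Subtracting seven from the interval number removes an octave: 12 − 7 = 5.
Quality carries through unchanged, so the simple form is an augmented fifth.

A5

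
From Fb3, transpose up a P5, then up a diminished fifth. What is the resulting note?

Fb3 up a perfect fifth → Cb4 (7 semitones).
Cb4 up a diminished fifth → Gbb4 (6 semitones).

Gbb4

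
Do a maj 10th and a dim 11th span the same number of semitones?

Yes

A major tenth = 16 semitones = a diminished eleventh; enharmonically equal.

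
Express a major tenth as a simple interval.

M3

Each octave removed subtracts seven from the number: 10 − 7 = 3.
That makes a major tenth a compound major third — an octave plus a major third.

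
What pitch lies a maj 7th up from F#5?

E#6

Counting seven letter names up from F lands on E.
A major seventh is 11 semitones; 11 semitones up from F#5 gives E#6.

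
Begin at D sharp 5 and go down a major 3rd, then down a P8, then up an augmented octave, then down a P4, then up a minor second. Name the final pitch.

Down a major third from D#5: B4 (4 semitones down).
B4 down a perfect octave → B3 (12 semitones).
B3 up an augmented octave → B#4 (13 semitones).
Down a perfect fourth from B#4: F##4 (5 semitones down).
F##4 up a minor second → G#4 (1 semitone).

G sharp 4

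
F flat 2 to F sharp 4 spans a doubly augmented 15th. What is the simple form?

doubly augmented octave

Subtracting seven from the interval number removes an octave: 15 − 7 = 8.
Quality carries through unchanged, so the simple form is a doubly augmented octave.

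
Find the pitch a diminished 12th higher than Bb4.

Fb6

Counting five letter names plus an octave up from B lands on F.
Moving 18 semitones up from Bb4 (the size of a diminished twelfth) reaches Fb6.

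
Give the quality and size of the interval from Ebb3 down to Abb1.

Descending from Ebb3 to Abb1 is the same interval as ascending Abb1 to Ebb3.
A to E spans five letter names (A-B-C-D-E), plus an octave, so the interval is some kind of twelfth.
The perfect twelfth spans 19 semitones, and Abb1 to Ebb3 is exactly 19 semitones — so this is a perfect twelfth.
(Equivalently, a compound perfect fifth: a perfect fifth plus an octave.)

perfect 12th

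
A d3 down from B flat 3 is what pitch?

The third takes the letter from B down to G.
Moving 2 semitones down from Bb3 (the size of a diminished third) reaches G#3.

G sharp 3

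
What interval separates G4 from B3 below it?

minor sixth

Descending from G4 to B3 is the same interval as ascending B3 to G4.
B to G spans six letter names (B-C-D-E-F-G): a sixth.
At 8 semitones, B3→G4 falls one short of a major sixth: minor.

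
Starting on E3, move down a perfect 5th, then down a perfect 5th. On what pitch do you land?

D2

A perfect fifth down from E3 is A2.
Down a perfect fifth from A2: D2 (7 semitones down).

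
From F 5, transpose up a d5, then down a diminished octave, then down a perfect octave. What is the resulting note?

F5 up a diminished fifth → Cb6 (6 semitones).
Down a diminished octave from Cb6: C5 (11 semitones down).
A perfect octave down from C5 is C4.

C 4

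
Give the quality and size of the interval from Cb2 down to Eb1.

minor sixth

Descending from Cb2 to Eb1 is the same interval as ascending Eb1 to Cb2.
E to C spans six letter names (E-F-G-A-B-C): a sixth.
At 8 semitones, Eb1→Cb2 falls one short of a major sixth: minor.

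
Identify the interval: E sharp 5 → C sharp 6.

E to C spans six letter names (E-F-G-A-B-C) — that makes it a sixth of some quality.
At 8 semitones, E#5→C#6 falls one short of a major sixth: minor.

minor 6th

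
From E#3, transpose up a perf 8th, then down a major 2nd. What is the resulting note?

D#4

E#3 up a perfect octave → E#4 (12 semitones).
Down a major second from E#4: D#4 (2 semitones down).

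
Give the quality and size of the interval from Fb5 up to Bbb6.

perfect eleventh

F to B spans four letter names (F-G-A-B), plus an octave, so the interval is some kind of eleventh.
The perfect eleventh spans 17 semitones, and Fb5 to Bbb6 is exactly 17 semitones — so this is a perfect eleventh.
(Equivalently, a compound perfect fourth: a perfect fourth plus an octave.)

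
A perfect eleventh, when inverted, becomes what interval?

First reduce the compound perfect eleventh to its simple form, a perfect fourth.
Interval numbers invert to sum to nine: 4 + 5 = 9, so a fourth inverts to a fifth.
Quality inverts too: perfect stays perfect. That makes the inversion a perfect fifth.

perfect fifth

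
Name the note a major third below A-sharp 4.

The third takes the letter from A down to F.
A major third is 4 semitones; 4 semitones down from A#4 gives F#4.

F-sharp 4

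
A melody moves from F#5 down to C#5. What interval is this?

Descending from F#5 to C#5 is the same interval as ascending C#5 to F#5.
C to F spans four letter names (C-D-E-F) — that makes it a fourth of some quality.
The perfect fourth spans 5 semitones, and C#5 to F#5 is exactly 5 semitones — so this is a perfect fourth.

perfect fourth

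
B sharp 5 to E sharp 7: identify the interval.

perfect eleventh

B to E spans four letter names (B-C-D-E), plus an octave, so the interval is some kind of eleventh.
The perfect eleventh spans 17 semitones, and B#5 to E#7 is exactly 17 semitones — so this is a perfect eleventh.
(Equivalently, a compound perfect fourth: a perfect fourth plus an octave.)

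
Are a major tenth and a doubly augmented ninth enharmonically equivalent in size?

Yes

Both span 16 semitones: a major tenth and a doubly augmented ninth are the same chromatic distance.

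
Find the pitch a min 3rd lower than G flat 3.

The third takes the letter from G down to E.
Moving 3 semitones down from Gb3 (the size of a minor third) reaches Eb3.

E flat 3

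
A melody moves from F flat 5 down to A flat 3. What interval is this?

m13

Descending from Fb5 to Ab3 is the same interval as ascending Ab3 to Fb5.
A to F spans six letter names (A-B-C-D-E-F), plus an octave: a thirteenth.
Ab3 to Fb5 is 20 semitones, a half step short of the major thirteenth (21), so this is minor.
(Equivalently, a compound minor sixth: a minor sixth plus an octave.)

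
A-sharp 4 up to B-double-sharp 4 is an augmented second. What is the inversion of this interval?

diminished seventh

Inverted interval numbers add to nine, so a second pairs with a seventh (2 + 7 = 9).
Quality inverts too: augmented becomes diminished. That makes the inversion a diminished seventh.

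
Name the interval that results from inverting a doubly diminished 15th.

First reduce the compound doubly diminished fifteenth to its simple form, a doubly diminished octave.
Interval numbers invert to sum to nine: 8 + 1 = 9, so an octave inverts to a unison.
And doubly diminished becomes doubly augmented under inversion, so we get a doubly augmented unison.

AA1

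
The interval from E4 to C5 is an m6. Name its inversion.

The rule of nine gives the new number: 9 − 6 = 3, so a sixth becomes a third.
And minor becomes major under inversion, so we get a major third.

M3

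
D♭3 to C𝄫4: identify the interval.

diminished seventh

D to C spans seven letter names (D-E-F-G-A-B-C): a seventh.
The major seventh is 11 semitones; here we have 9, two semitones narrower: diminished.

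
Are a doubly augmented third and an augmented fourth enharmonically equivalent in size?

A doubly augmented third spans 6 semitones, and an augmented fourth also spans 6 semitones — they're enharmonic.

Yes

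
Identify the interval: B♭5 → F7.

perfect 12th

B to F spans five letter names (B-C-D-E-F), plus an octave: a twelfth.
Bb5 to F7 is 19 semitones, matching the perfect twelfth exactly, so the quality is perfect.
(Equivalently, a compound perfect fifth: a perfect fifth plus an octave.)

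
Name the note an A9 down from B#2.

Two letters down from B (plus an octave) reaches A.
Moving 15 semitones down from B#2 (the size of an augmented ninth) reaches A1.

A1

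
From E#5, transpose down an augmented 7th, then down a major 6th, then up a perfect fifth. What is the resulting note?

E#5 down an augmented seventh → F4 (12 semitones).
Down a major sixth from F4: Ab3 (9 semitones down).
Up a perfect fifth from Ab3: Eb4 (7 semitones up).

Eb4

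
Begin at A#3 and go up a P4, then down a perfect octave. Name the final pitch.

A#3 up a perfect fourth → D#4 (5 semitones).
D#4 down a perfect octave → D#3 (12 semitones).

D#3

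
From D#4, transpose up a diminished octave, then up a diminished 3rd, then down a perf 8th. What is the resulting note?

Fb4

D#4 up a diminished octave → D5 (11 semitones).
A diminished third up from D5 is Fb5.
A perfect octave down from Fb5 is Fb4.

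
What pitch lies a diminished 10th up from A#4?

C6

Counting three letter names plus an octave up from A lands on C.
A diminished tenth spans 14 semitones, so from A#4 the target pitch is C6.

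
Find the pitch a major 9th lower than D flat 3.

C flat 2

The ninth's letter: D down two letter names plus an octave → C.
Moving 14 semitones down from Db3 (the size of a major ninth) reaches Cb2.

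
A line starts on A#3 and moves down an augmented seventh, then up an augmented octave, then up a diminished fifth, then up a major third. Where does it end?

Down an augmented seventh from A#3: Bb2 (12 semitones down).
Up an augmented octave from Bb2: B3 (13 semitones up).
Up a diminished fifth from B3: F4 (6 semitones up).
A major third up from F4 is A4.

A4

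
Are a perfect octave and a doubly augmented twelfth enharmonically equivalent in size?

A perfect octave spans 12 semitones; a doubly augmented twelfth spans 21 semitones. They differ by 9.

No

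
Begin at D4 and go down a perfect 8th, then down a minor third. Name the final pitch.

A perfect octave down from D4 is D3.
D3 down a minor third → B2 (3 semitones).

B2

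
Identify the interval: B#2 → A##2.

Descending from B#2 to A##2 is the same interval as ascending A##2 to B#2.
A to B spans two letter names (A-B) — that makes it a second of some quality.
At 1 semitone, A##2→B#2 falls one short of a major second: minor.

minor 2nd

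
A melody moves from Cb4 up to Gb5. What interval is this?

C to G spans five letter names (C-D-E-F-G), plus an octave: a twelfth.
Counting semitones, Cb4→Gb5 is 19, which is the perfect twelfth.
(Equivalently, a compound perfect fifth: a perfect fifth plus an octave.)

P12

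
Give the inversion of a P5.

The rule of nine gives the new number: 9 − 5 = 4, so a fifth becomes a fourth.
Quality inverts too: perfect stays perfect. That makes the inversion a perfect fourth.

perfect 4th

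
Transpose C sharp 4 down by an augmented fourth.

Counting four letter names down from C lands on G.
An augmented fourth spans 6 semitones, so from C#4 the target pitch is G3.

G 3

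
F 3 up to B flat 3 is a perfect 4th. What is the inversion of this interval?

P5

The rule of nine gives the new number: 9 − 4 = 5, so a fourth becomes a fifth.
And perfect stays perfect under inversion, so we get a perfect fifth.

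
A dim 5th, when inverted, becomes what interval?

A4

Inverted interval numbers add to nine, so a fifth pairs with a fourth (5 + 4 = 9).
And diminished becomes augmented under inversion, so we get an augmented fourth.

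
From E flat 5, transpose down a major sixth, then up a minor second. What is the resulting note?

A major sixth down from Eb5 is Gb4.
A minor second up from Gb4 is Abb4.

A double-flat 4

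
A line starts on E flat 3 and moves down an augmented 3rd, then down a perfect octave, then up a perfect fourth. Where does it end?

F double-flat 2

Down an augmented third from Eb3: Cbb3 (5 semitones down).
Down a perfect octave from Cbb3: Cbb2 (12 semitones down).
Cbb2 up a perfect fourth → Fbb2 (5 semitones).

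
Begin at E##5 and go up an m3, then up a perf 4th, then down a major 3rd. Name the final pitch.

E##5 up a minor third → G##5 (3 semitones).
Up a perfect fourth from G##5: C##6 (5 semitones up).
C##6 down a major third → A#5 (4 semitones).

A#5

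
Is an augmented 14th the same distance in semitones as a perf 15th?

Yes

Both span 24 semitones: an augmented fourteenth and a perfect fifteenth are the same chromatic distance.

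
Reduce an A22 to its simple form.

Subtracting seven from the interval number removes an octave: 22 − 14 = 8.
That makes an augmented twenty-second a compound augmented octave — 2 octaves plus an augmented octave.

augmented 8th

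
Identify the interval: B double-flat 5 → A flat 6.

B to A spans seven letter names (B-C-D-E-F-G-A): a seventh.
The major seventh spans 11 semitones, and Bbb5 to Ab6 is exactly 11 semitones — so this is a major seventh.

major seventh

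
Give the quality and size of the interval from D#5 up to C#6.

D to C spans seven letter names (D-E-F-G-A-B-C), so the interval is some kind of seventh.
A major seventh would be 11 semitones, but D#5 to C#6 is 10 — one semitone narrower, making it a minor seventh.

minor seventh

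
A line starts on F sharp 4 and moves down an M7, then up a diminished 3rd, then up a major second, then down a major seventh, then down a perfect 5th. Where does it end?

G double-flat 2

F#4 down a major seventh → G3 (11 semitones).
G3 up a diminished third → Bbb3 (2 semitones).
A major second up from Bbb3 is Cb4.
Cb4 down a major seventh → Dbb3 (11 semitones).
Dbb3 down a perfect fifth → Gbb2 (7 semitones).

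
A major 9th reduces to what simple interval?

Take out an octave (7 from the number): 9 − 7 = 2.
That makes a major ninth a compound major second — an octave plus a major second.

major second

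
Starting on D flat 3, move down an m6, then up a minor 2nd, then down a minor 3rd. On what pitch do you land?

Down a minor sixth from Db3: F2 (8 semitones down).
F2 up a minor second → Gb2 (1 semitone).
Down a minor third from Gb2: Eb2 (3 semitones down).

E flat 2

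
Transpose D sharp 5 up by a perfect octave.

D sharp 6

An octave keeps the letter name D, an octave up from D.
Moving 12 semitones up from D#5 (the size of a perfect octave) reaches D#6.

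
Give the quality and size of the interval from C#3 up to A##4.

C to A spans six letter names (C-D-E-F-G-A), plus an octave, so the interval is some kind of thirteenth.
A major thirteenth would be 21 semitones; C#3 to A##4 is 22, one semitone wider, so the interval is augmented.
(Equivalently, a compound augmented sixth: an augmented sixth plus an octave.)

augmented thirteenth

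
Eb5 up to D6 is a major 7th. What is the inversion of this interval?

Interval numbers invert to sum to nine: 7 + 2 = 9, so a seventh inverts to a second.
And major becomes minor under inversion, so we get a minor second.

minor 2nd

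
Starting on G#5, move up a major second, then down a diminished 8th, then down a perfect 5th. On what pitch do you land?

Up a major second from G#5: A#5 (2 semitones up).
A#5 down a diminished octave → A##4 (11 semitones).
A##4 down a perfect fifth → D##4 (7 semitones).

D##4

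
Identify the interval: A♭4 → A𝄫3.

Descending from Ab4 to Abb3 is the same interval as ascending Abb3 to Ab4.
A to A is the same letter name, plus an octave — that makes it an octave of some quality.
A perfect octave would be 12 semitones; Abb3 to Ab4 is 13, one semitone wider, so the interval is augmented.

augmented octave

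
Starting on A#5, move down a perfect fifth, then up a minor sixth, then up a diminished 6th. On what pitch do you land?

A#5 down a perfect fifth → D#5 (7 semitones).
D#5 up a minor sixth → B5 (8 semitones).
Up a diminished sixth from B5: Gb6 (7 semitones up).

Gb6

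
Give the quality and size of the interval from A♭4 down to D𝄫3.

Descending from Ab4 to Dbb3 is the same interval as ascending Dbb3 to Ab4.
D to A spans five letter names (D-E-F-G-A), plus an octave: a twelfth.
Dbb3 to Ab4 spans 20 semitones — one semitone wider than the perfect twelfth (19) — giving an augmented twelfth.
(Equivalently, a compound augmented fifth: an augmented fifth plus an octave.)

augmented 12th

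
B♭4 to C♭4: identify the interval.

major seventh

Descending from Bb4 to Cb4 is the same interval as ascending Cb4 to Bb4.
C to B spans seven letter names (C-D-E-F-G-A-B): a seventh.
The major seventh spans 11 semitones, and Cb4 to Bb4 is exactly 11 semitones — so this is a major seventh.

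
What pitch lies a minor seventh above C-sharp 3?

B 3

Seven letter names up from C: B.
Moving 10 semitones up from C#3 (the size of a minor seventh) reaches B3.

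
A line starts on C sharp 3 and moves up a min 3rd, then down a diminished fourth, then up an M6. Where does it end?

C#3 up a minor third → E3 (3 semitones).
E3 down a diminished fourth → B#2 (4 semitones).
A major sixth up from B#2 is G##3.

G double-sharp 3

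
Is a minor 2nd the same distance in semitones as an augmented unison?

Both span 1 semitone: a minor second and an augmented unison are the same chromatic distance.

Yes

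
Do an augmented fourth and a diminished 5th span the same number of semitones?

Yes

An augmented fourth = 6 semitones = a diminished fifth; enharmonically equal.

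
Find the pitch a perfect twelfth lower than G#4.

C#3

Counting five letter names plus an octave down from G lands on C.
A perfect twelfth is 19 semitones; 19 semitones down from G#4 gives C#3.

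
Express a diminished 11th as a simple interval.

diminished fourth

Each octave removed subtracts seven from the number: 11 − 7 = 4.
So a diminished eleventh is an octave plus a diminished fourth. The quality is unchanged.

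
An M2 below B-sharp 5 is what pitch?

A-sharp 5

The second takes the letter from B down to A.
Moving 2 semitones down from B#5 (the size of a major second) reaches A#5.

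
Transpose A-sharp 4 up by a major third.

C-double-sharp 5

The third takes the letter from A up to C.
Moving 4 semitones up from A#4 (the size of a major third) reaches C##5.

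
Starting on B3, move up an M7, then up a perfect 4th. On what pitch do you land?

Up a major seventh from B3: A#4 (11 semitones up).
A perfect fourth up from A#4 is D#5.

D#5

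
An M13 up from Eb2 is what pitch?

C4

The thirteenth's letter: E up six letter names plus an octave → C.
A major thirteenth is 21 semitones; 21 semitones up from Eb2 gives C4.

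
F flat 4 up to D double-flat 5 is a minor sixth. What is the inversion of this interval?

Inverted interval numbers add to nine, so a sixth pairs with a third (6 + 3 = 9).
The quality also flips — minor becomes major — giving a major third.

major 3rd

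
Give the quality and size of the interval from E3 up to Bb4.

diminished twelfth

E to B spans five letter names (E-F-G-A-B), plus an octave — that makes it a twelfth of some quality.
The perfect twelfth is 19 semitones; here we have 18, one semitone narrower: diminished.
(Equivalently, a compound diminished fifth: a diminished fifth plus an octave.)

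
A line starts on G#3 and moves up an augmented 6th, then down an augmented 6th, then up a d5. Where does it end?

D4

G#3 up an augmented sixth → E##4 (10 semitones).
E##4 down an augmented sixth → G#3 (10 semitones).
Up a diminished fifth from G#3: D4 (6 semitones up).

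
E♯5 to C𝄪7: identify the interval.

major thirteenth

E to C spans six letter names (E-F-G-A-B-C), plus an octave — that makes it a thirteenth of some quality.
E#5 to C##7 is 21 semitones, matching the major thirteenth exactly, so the quality is major.
(Equivalently, a compound major sixth: a major sixth plus an octave.)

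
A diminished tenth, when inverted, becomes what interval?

augmented sixth

First reduce the compound diminished tenth to its simple form, a diminished third.
Inverted interval numbers add to nine, so a third pairs with a sixth (3 + 6 = 9).
And diminished becomes augmented under inversion, so we get an augmented sixth.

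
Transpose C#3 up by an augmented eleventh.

F##4

The eleventh's letter: C up four letter names plus an octave → F.
An augmented eleventh spans 18 semitones, so from C#3 the target pitch is F##4.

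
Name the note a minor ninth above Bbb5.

The ninth's letter: B up two letter names plus an octave → C.
Moving 13 semitones up from Bbb5 (the size of a minor ninth) reaches Cbb7.

Cbb7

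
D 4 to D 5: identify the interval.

perfect 8th

D to D is the same letter name, plus an octave — that makes it an octave of some quality.
Counting semitones, D4→D5 is 12, which is the perfect octave.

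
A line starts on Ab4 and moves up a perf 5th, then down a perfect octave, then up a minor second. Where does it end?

Fb4

Ab4 up a perfect fifth → Eb5 (7 semitones).
Down a perfect octave from Eb5: Eb4 (12 semitones down).
Up a minor second from Eb4: Fb4 (1 semitone up).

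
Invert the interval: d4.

augmented fifth

Interval numbers invert to sum to nine: 4 + 5 = 9, so a fourth inverts to a fifth.
The quality also flips — diminished becomes augmented — giving an augmented fifth.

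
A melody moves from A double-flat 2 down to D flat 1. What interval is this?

d12

Descending from Abb2 to Db1 is the same interval as ascending Db1 to Abb2.
D to A spans five letter names (D-E-F-G-A), plus an octave: a twelfth.
Db1 to Abb2 spans 18 semitones — one semitone narrower than the perfect twelfth (19) — giving a diminished twelfth.
(Equivalently, a compound diminished fifth: a diminished fifth plus an octave.)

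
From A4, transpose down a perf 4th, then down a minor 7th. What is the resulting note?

A4 down a perfect fourth → E4 (5 semitones).
E4 down a minor seventh → F#3 (10 semitones).

F#3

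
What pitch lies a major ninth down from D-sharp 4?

C-sharp 3

Counting two letter names plus an octave down from D lands on C.
Moving 14 semitones down from D#4 (the size of a major ninth) reaches C#3.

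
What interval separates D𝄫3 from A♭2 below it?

d4

Descending from Dbb3 to Ab2 is the same interval as ascending Ab2 to Dbb3.
A to D spans four letter names (A-B-C-D): a fourth.
The perfect fourth is 5 semitones; here we have 4, one semitone narrower: diminished.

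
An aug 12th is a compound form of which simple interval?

Subtracting seven from the interval number removes an octave: 12 − 7 = 5.
That makes an augmented twelfth a compound augmented fifth — an octave plus an augmented fifth.

A5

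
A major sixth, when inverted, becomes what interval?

Interval numbers invert to sum to nine: 6 + 3 = 9, so a sixth inverts to a third.
And major becomes minor under inversion, so we get a minor third.

minor 3rd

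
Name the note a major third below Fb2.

Dbb2

Three letter names down from F: D.
Moving 4 semitones down from Fb2 (the size of a major third) reaches Dbb2.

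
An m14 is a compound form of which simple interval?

Subtracting seven from the interval number removes an octave: 14 − 7 = 7.
That makes a minor fourteenth a compound minor seventh — an octave plus a minor seventh.

minor 7th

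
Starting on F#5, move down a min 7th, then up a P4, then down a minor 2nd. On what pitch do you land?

Down a minor seventh from F#5: G#4 (10 semitones down).
A perfect fourth up from G#4 is C#5.
Down a minor second from C#5: B#4 (1 semitone down).

B#4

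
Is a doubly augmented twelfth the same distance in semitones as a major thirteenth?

A doubly augmented twelfth = 21 semitones = a major thirteenth; enharmonically equal.

Yes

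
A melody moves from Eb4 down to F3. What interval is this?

Descending from Eb4 to F3 is the same interval as ascending F3 to Eb4.
F to E spans seven letter names (F-G-A-B-C-D-E) — that makes it a seventh of some quality.
F3 to Eb4 is 10 semitones, a half step short of the major seventh (11), so this is minor.

minor seventh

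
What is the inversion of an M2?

Inverted interval numbers add to nine, so a second pairs with a seventh (2 + 7 = 9).
The quality also flips — major becomes minor — giving a minor seventh.

minor seventh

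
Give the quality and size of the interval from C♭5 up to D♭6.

major 9th

C to D spans two letter names (C-D), plus an octave: a ninth.
Cb5 to Db6 is 14 semitones, matching the major ninth exactly, so the quality is major.
(Equivalently, a compound major second: a major second plus an octave.)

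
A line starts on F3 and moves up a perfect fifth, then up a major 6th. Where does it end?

A4

F3 up a perfect fifth → C4 (7 semitones).
A major sixth up from C4 is A4.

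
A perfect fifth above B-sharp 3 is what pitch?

The fifth takes the letter from B up to F.
A perfect fifth is 7 semitones; 7 semitones up from B#3 gives F##4.

F-double-sharp 4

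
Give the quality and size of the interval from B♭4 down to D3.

minor thirteenth

Descending from Bb4 to D3 is the same interval as ascending D3 to Bb4.
D to B spans six letter names (D-E-F-G-A-B), plus an octave — that makes it a thirteenth of some quality.
D3 to Bb4 is 20 semitones, a half step short of the major thirteenth (21), so this is minor.
(Equivalently, a compound minor sixth: a minor sixth plus an octave.)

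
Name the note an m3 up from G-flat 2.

B-double-flat 2

The third takes the letter from G up to B.
A minor third is 3 semitones; 3 semitones up from Gb2 gives Bbb2.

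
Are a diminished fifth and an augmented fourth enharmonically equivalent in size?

Yes

A diminished fifth = 6 semitones = an augmented fourth; enharmonically equal.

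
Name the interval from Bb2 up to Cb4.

minor ninth

B to C spans two letter names (B-C), plus an octave, so the interval is some kind of ninth.
Bb2 to Cb4 is 13 semitones, a half step short of the major ninth (14), so this is minor.
(Equivalently, a compound minor second: a minor second plus an octave.)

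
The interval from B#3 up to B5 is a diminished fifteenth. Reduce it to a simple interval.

diminished octave

Subtracting seven from the interval number removes an octave: 15 − 7 = 8.
So a diminished fifteenth is an octave plus a diminished octave. The quality is unchanged.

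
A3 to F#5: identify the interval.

A to F spans six letter names (A-B-C-D-E-F), plus an octave, so the interval is some kind of thirteenth.
A3 to F#5 is 21 semitones, matching the major thirteenth exactly, so the quality is major.
(Equivalently, a compound major sixth: a major sixth plus an octave.)

major thirteenth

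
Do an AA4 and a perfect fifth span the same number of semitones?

A doubly augmented fourth spans 7 semitones, and a perfect fifth also spans 7 semitones — they're enharmonic.

Yes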